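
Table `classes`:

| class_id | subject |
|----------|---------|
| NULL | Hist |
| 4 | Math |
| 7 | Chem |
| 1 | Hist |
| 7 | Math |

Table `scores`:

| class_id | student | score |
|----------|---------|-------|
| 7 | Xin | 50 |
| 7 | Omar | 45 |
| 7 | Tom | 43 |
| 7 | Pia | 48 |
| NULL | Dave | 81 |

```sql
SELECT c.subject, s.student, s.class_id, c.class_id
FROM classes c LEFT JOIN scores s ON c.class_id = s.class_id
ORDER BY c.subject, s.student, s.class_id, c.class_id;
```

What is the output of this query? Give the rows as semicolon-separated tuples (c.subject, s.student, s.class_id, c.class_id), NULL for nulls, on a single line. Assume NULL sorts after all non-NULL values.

(Chem, Omar, 7, 7); (Chem, Pia, 7, 7); (Chem, Tom, 7, 7); (Chem, Xin, 7, 7); (Hist, NULL, NULL, 1); (Hist, NULL, NULL, NULL); (Math, Omar, 7, 7); (Math, Pia, 7, 7); (Math, Tom, 7, 7); (Math, Xin, 7, 7); (Math, NULL, NULL, 4)

LEFT JOIN keeps every row from `classes`; unmatched rows get NULL for `scores`'s columns.
Matching on c.class_id = s.class_id. A NULL in a compared column never satisfies the condition.
Matched pairs: 8; unmatched c rows kept: 3.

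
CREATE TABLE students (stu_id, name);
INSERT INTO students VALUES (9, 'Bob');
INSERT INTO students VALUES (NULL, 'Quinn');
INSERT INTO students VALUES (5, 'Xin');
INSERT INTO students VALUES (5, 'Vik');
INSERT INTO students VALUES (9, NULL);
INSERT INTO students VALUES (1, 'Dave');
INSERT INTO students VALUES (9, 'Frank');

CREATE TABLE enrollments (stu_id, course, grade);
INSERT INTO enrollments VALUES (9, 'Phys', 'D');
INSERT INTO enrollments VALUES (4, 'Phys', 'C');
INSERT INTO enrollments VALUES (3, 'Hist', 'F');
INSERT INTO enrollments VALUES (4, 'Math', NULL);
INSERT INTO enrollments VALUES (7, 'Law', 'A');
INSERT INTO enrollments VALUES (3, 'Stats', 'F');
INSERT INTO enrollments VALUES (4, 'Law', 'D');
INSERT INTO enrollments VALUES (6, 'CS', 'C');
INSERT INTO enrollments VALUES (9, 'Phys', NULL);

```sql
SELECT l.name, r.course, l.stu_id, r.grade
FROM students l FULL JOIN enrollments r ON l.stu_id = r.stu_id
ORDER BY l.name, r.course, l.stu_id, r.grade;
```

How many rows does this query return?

17

FULL OUTER JOIN keeps every row from both sides; unmatched rows get NULL for the other side's columns.
Matching on l.stu_id = r.stu_id. A NULL in a compared column never satisfies the condition.
Matched pairs: 6; unmatched l rows kept: 4; unmatched r rows kept: 7.
Total: 6 matched + 11 padded = 17 rows.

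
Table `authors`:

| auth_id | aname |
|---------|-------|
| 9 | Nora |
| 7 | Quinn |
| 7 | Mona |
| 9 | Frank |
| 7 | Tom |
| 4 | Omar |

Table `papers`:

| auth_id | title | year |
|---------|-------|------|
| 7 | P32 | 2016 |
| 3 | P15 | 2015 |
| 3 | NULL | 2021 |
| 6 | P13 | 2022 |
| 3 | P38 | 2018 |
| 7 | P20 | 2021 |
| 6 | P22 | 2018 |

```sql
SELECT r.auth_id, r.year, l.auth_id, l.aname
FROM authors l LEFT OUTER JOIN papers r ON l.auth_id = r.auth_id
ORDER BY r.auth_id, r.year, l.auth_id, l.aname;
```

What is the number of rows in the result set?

LEFT JOIN keeps every row from `authors`; unmatched rows get NULL for `papers`'s columns.
Matching on l.auth_id = r.auth_id.
- auth_id=9: no r row matches, row kept with r columns NULL.
- auth_id=7: 2 matching r row(s), so 2 row(s) emitted.
- auth_id=7: 2 matching r row(s), so 2 row(s) emitted.
- auth_id=9: no r row matches, row kept with r columns NULL.
- auth_id=7: 2 matching r row(s), so 2 row(s) emitted.
- auth_id=4: no r row matches, row kept with r columns NULL.
Total: 6 matched + 3 padded = 9 rows.

9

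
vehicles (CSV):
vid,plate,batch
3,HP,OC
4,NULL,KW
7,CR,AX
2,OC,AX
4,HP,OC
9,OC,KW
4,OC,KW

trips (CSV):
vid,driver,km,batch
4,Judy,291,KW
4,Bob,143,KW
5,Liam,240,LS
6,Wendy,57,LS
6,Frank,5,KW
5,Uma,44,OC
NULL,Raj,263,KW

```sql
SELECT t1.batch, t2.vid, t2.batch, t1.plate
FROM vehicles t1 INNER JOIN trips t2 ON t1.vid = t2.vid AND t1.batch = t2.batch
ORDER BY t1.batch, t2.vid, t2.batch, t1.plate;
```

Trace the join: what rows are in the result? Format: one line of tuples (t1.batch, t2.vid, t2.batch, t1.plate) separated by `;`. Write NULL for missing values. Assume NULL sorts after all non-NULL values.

(KW, 4, KW, OC); (KW, 4, KW, OC); (KW, 4, KW, NULL); (KW, 4, KW, NULL)

INNER JOIN keeps only pairs where the ON condition holds.
Matching on t1.vid = t2.vid AND t1.batch = t2.batch. A NULL in a compared column never satisfies the condition.
- t1 (vid=3, batch=OC) has no partner → excluded.
- t1 (vid=4, batch=KW) pairs with 2 row(s) of t2.
- t1 (vid=7, batch=AX) has no partner → excluded.
- t1 (vid=2, batch=AX) has no partner → excluded.
- t1 (vid=4, batch=OC) has no partner → excluded.
- t1 (vid=9, batch=KW) has no partner → excluded.
- t1 (vid=4, batch=KW) pairs with 2 row(s) of t2.
After projecting and ordering:
t1.batch | t2.vid | t2.batch | t1.plate
KW | 4 | KW | OC
KW | 4 | KW | OC
KW | 4 | KW | NULL
KW | 4 | KW | NULL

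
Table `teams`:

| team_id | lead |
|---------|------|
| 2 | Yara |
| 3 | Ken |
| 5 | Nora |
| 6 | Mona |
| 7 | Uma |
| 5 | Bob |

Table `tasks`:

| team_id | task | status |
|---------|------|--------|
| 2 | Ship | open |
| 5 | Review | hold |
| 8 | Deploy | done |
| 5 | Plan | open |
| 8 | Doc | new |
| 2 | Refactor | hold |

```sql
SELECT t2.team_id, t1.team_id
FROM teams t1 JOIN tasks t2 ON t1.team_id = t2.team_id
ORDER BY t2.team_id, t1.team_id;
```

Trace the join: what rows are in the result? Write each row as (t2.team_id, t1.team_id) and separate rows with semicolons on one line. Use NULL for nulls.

(2, 2); (2, 2); (5, 5); (5, 5); (5, 5); (5, 5)

INNER JOIN keeps only pairs where the ON condition holds.
Matching on t1.team_id = t2.team_id.
Matched pairs: 6.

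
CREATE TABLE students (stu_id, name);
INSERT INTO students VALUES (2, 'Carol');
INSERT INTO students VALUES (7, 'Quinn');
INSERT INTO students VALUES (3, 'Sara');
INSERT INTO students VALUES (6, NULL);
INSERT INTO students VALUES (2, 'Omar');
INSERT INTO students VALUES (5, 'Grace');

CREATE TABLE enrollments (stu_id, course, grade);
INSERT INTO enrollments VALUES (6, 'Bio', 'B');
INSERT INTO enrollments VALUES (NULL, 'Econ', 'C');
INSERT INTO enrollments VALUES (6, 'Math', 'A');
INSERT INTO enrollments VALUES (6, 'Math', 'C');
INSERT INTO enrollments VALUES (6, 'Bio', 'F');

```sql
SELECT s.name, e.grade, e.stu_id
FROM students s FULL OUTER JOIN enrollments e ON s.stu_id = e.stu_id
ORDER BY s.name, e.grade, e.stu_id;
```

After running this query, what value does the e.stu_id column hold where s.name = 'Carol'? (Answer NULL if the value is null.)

NULL

FULL OUTER JOIN keeps every row from both sides; unmatched rows get NULL for the other side's columns.
Matching on s.stu_id = e.stu_id. A NULL in a compared column never satisfies the condition.
- s (stu_id=2) has no partner → padded with NULL.
- s (stu_id=7) has no partner → padded with NULL.
- s (stu_id=3) has no partner → padded with NULL.
- s (stu_id=6) pairs with 4 row(s) of e.
- s (stu_id=2) has no partner → padded with NULL.
- s (stu_id=5) has no partner → padded with NULL.
- 1 e row(s) had no s match → kept, s columns NULL.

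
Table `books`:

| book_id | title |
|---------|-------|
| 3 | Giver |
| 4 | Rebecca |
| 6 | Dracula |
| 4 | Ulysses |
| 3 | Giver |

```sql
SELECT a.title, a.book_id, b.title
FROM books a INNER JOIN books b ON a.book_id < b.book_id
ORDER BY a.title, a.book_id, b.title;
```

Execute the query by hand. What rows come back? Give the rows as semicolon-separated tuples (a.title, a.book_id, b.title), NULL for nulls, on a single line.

INNER JOIN keeps only pairs where the ON condition holds.
Matching on a.book_id < b.book_id.
- a row (book_id=3): matches 3 b row(s) → 3 output row(s).
- a row (book_id=4): matches 1 b row(s) → 1 output row(s).
- a row (book_id=6): no match → dropped.
- a row (book_id=4): matches 1 b row(s) → 1 output row(s).
- a row (book_id=3): matches 3 b row(s) → 3 output row(s).
After projecting and ordering:
a.title | a.book_id | b.title
Giver | 3 | Dracula
Giver | 3 | Dracula
Giver | 3 | Rebecca
Giver | 3 | Rebecca
Giver | 3 | Ulysses
Giver | 3 | Ulysses
Rebecca | 4 | Dracula
Ulysses | 4 | Dracula

(Giver, 3, Dracula); (Giver, 3, Dracula); (Giver, 3, Rebecca); (Giver, 3, Rebecca); (Giver, 3, Ulysses); (Giver, 3, Ulysses); (Rebecca, 4, Dracula); (Ulysses, 4, Dracula)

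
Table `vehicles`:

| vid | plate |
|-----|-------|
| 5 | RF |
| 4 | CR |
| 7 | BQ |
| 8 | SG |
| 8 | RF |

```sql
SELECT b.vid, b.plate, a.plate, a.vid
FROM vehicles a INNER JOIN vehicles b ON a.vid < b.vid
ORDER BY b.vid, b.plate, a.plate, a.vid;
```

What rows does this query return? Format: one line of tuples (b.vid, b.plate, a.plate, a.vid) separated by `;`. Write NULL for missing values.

INNER JOIN keeps only pairs where the ON condition holds.
Matching on a.vid < b.vid.
Matched pairs: 9.

(5, RF, CR, 4); (7, BQ, CR, 4); (7, BQ, RF, 5); (8, RF, BQ, 7); (8, RF, CR, 4); (8, RF, RF, 5); (8, SG, BQ, 7); (8, SG, CR, 4); (8, SG, RF, 5)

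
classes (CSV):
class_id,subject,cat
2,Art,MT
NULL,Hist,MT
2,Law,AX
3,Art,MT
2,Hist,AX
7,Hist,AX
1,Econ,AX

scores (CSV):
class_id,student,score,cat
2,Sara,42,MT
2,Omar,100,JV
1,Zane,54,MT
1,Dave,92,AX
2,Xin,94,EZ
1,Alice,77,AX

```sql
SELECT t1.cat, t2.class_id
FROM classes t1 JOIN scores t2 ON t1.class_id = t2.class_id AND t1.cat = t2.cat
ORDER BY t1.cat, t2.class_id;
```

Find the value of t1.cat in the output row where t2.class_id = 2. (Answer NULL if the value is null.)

INNER JOIN keeps only pairs where the ON condition holds.
Matching on t1.class_id = t2.class_id AND t1.cat = t2.cat. A NULL in a compared column never satisfies the condition.
- t1[0] class_id=2, cat=MT → 1 match(es) in t2 → 1 row(s).
- t1[1] class_id=NULL, cat=MT → no match; dropped.
- t1[2] class_id=2, cat=AX → no match; dropped.
- t1[3] class_id=3, cat=MT → no match; dropped.
- t1[4] class_id=2, cat=AX → no match; dropped.
- t1[5] class_id=7, cat=AX → no match; dropped.
- t1[6] class_id=1, cat=AX → 2 match(es) in t2 → 2 row(s).

MT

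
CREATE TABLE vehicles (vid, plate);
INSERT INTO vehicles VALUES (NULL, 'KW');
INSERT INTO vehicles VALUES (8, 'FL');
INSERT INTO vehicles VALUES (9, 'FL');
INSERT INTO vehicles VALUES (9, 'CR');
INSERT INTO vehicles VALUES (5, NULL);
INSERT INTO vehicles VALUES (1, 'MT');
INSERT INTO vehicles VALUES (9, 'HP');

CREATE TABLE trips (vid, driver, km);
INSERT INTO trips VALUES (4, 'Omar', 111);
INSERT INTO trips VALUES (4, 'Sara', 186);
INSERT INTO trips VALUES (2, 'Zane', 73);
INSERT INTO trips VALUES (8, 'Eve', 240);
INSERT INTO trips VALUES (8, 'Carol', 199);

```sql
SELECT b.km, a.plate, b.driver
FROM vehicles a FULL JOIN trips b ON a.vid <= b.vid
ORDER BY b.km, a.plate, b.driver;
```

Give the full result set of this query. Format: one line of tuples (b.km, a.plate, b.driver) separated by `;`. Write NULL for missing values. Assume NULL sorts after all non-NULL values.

(73, MT, Zane); (111, MT, Omar); (186, MT, Sara); (199, FL, Carol); (199, MT, Carol); (199, NULL, Carol); (240, FL, Eve); (240, MT, Eve); (240, NULL, Eve); (NULL, CR, NULL); (NULL, FL, NULL); (NULL, HP, NULL); (NULL, KW, NULL)

FULL OUTER JOIN keeps every row from both sides; unmatched rows get NULL for the other side's columns.
Matching on a.vid <= b.vid. A NULL in a compared column never satisfies the condition.
- a (vid=NULL) has no partner → padded with NULL.
- a (vid=8) pairs with 2 row(s) of b.
- a (vid=9) has no partner → padded with NULL.
- a (vid=9) has no partner → padded with NULL.
- a (vid=5) pairs with 2 row(s) of b.
- a (vid=1) pairs with 5 row(s) of b.
- a (vid=9) has no partner → padded with NULL.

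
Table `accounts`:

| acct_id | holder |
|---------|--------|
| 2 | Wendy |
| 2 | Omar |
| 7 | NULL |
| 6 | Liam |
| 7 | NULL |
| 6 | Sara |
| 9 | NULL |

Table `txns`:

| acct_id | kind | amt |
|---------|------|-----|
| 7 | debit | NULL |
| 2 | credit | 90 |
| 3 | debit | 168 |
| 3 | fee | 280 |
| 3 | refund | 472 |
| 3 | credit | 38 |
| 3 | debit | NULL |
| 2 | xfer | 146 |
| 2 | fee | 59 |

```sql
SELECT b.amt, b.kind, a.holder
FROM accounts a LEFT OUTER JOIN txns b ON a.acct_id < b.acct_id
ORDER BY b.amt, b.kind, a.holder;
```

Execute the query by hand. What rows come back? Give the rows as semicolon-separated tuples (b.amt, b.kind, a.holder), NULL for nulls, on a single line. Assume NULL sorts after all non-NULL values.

(38, credit, Omar); (38, credit, Wendy); (168, debit, Omar); (168, debit, Wendy); (280, fee, Omar); (280, fee, Wendy); (472, refund, Omar); (472, refund, Wendy); (NULL, debit, Liam); (NULL, debit, Omar); (NULL, debit, Omar); (NULL, debit, Sara); (NULL, debit, Wendy); (NULL, debit, Wendy); (NULL, NULL, NULL); (NULL, NULL, NULL); (NULL, NULL, NULL)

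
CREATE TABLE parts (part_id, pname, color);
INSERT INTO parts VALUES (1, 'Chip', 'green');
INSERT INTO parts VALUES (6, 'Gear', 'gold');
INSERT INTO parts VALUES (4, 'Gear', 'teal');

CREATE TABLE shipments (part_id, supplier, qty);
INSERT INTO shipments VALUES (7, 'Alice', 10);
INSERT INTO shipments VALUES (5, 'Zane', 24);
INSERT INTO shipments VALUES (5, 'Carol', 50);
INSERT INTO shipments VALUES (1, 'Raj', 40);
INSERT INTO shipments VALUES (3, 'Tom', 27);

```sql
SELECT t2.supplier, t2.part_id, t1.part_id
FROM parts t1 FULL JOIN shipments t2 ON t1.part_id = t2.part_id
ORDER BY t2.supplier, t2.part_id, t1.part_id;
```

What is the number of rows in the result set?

FULL OUTER JOIN keeps every row from both sides; unmatched rows get NULL for the other side's columns.
Matching on t1.part_id = t2.part_id.
- t1[0] part_id=1 → 1 match(es) in t2 → 1 row(s).
- t1[1] part_id=6 → no match; kept with NULLs on the t2 side.
- t1[2] part_id=4 → no match; kept with NULLs on the t2 side.
- 4 row(s) from t2 found no t1 partner → padded with NULL.
Total: 1 matched + 6 padded = 7 rows.

7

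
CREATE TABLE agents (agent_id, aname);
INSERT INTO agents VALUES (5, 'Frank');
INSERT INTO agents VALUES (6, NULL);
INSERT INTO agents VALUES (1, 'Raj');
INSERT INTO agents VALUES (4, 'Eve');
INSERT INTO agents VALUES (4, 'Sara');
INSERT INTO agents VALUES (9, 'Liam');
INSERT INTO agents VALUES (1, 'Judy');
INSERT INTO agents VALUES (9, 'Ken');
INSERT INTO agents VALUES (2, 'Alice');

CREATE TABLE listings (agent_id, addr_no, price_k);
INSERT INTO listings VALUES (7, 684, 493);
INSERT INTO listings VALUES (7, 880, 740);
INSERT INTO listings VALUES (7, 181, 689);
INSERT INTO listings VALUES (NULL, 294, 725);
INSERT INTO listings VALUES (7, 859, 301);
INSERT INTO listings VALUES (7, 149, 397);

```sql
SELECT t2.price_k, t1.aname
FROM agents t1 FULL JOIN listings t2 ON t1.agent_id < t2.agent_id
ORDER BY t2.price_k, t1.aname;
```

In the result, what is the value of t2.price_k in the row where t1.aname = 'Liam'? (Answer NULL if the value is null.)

NULL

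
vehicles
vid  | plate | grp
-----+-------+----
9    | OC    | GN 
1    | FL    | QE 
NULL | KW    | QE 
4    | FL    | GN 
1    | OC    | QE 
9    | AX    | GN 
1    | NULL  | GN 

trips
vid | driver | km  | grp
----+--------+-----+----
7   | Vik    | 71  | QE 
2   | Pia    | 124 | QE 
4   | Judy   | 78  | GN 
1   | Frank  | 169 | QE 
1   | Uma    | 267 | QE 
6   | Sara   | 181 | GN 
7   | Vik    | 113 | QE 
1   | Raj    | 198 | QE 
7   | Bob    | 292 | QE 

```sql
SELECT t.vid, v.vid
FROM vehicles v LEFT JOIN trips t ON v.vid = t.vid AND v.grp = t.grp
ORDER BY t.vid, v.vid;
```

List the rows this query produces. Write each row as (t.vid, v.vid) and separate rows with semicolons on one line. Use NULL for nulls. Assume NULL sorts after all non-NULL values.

(1, 1); (1, 1); (1, 1); (1, 1); (1, 1); (1, 1); (4, 4); (NULL, 1); (NULL, 9); (NULL, 9); (NULL, NULL)

LEFT JOIN keeps every row from `vehicles`; unmatched rows get NULL for `trips`'s columns.
Matching on v.vid = t.vid AND v.grp = t.grp. A NULL in a compared column never satisfies the condition.
- v (vid=9, grp=GN) has no partner → padded with NULL.
- v (vid=1, grp=QE) pairs with 3 row(s) of t.
- v (vid=NULL, grp=QE) has no partner → padded with NULL.
- v (vid=4, grp=GN) pairs with 1 row(s) of t.
- v (vid=1, grp=QE) pairs with 3 row(s) of t.
- v (vid=9, grp=GN) has no partner → padded with NULL.
- v (vid=1, grp=GN) has no partner → padded with NULL.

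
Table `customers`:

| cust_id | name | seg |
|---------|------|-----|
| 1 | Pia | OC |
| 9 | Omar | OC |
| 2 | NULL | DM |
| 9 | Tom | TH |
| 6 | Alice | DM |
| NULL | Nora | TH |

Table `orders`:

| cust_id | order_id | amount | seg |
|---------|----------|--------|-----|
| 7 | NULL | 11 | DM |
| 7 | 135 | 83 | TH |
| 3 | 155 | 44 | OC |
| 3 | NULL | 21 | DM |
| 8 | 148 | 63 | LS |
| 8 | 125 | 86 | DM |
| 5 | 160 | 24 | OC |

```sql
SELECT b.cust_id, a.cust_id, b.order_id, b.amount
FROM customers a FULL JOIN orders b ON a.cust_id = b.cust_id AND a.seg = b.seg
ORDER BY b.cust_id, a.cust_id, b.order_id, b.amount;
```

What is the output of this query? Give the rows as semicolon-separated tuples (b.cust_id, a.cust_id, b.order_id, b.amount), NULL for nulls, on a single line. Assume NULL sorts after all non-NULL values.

(3, NULL, 155, 44); (3, NULL, NULL, 21); (5, NULL, 160, 24); (7, NULL, 135, 83); (7, NULL, NULL, 11); (8, NULL, 125, 86); (8, NULL, 148, 63); (NULL, 1, NULL, NULL); (NULL, 2, NULL, NULL); (NULL, 6, NULL, NULL); (NULL, 9, NULL, NULL); (NULL, 9, NULL, NULL); (NULL, NULL, NULL, NULL)

FULL OUTER JOIN keeps every row from both sides; unmatched rows get NULL for the other side's columns.
Matching on a.cust_id = b.cust_id AND a.seg = b.seg. A NULL in a compared column never satisfies the condition.
Matched pairs: 0; unmatched a rows kept: 6; unmatched b rows kept: 7.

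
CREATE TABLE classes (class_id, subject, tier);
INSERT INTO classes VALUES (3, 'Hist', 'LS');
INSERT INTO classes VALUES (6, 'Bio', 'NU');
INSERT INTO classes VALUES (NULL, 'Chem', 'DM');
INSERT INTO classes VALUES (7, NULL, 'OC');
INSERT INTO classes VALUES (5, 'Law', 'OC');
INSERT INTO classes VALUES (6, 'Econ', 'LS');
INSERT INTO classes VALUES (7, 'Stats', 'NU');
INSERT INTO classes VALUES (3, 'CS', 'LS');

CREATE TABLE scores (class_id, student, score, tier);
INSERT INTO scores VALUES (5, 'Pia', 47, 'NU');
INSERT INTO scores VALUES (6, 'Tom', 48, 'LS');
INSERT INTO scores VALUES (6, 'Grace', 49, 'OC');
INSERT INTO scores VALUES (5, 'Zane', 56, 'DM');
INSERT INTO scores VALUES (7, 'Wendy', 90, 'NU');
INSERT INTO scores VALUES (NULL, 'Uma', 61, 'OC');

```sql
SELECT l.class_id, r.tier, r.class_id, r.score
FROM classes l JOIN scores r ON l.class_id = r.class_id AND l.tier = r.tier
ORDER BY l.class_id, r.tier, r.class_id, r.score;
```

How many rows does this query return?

2

INNER JOIN keeps only pairs where the ON condition holds.
Matching on l.class_id = r.class_id AND l.tier = r.tier. A NULL in a compared column never satisfies the condition.
Matched pairs: 2.
Total: 2 rows.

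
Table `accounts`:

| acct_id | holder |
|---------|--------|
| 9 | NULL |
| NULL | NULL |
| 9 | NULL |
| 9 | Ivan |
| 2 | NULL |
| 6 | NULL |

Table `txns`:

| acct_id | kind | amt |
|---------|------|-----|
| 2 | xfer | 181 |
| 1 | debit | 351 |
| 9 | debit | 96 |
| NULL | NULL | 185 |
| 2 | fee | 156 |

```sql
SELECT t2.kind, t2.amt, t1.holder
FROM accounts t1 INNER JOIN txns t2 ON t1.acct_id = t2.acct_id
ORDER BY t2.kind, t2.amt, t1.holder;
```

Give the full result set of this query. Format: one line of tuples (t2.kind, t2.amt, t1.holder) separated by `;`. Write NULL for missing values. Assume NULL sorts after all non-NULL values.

(debit, 96, Ivan); (debit, 96, NULL); (debit, 96, NULL); (fee, 156, NULL); (xfer, 181, NULL)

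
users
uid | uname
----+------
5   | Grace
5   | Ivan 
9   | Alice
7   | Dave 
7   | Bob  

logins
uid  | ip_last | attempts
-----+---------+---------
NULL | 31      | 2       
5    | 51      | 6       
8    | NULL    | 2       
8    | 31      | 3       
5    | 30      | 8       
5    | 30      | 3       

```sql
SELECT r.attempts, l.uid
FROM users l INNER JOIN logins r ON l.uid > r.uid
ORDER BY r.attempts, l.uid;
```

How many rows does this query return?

11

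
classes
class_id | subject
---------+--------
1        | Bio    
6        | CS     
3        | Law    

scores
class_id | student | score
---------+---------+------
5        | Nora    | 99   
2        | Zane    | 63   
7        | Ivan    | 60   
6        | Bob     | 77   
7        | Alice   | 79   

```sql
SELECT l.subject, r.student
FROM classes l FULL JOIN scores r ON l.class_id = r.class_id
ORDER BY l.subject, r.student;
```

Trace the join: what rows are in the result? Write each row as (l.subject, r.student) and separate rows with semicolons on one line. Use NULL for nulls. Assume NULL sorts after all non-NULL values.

FULL OUTER JOIN keeps every row from both sides; unmatched rows get NULL for the other side's columns.
Matching on l.class_id = r.class_id.
- l (class_id=1) has no partner → padded with NULL.
- l (class_id=6) pairs with 1 row(s) of r.
- l (class_id=3) has no partner → padded with NULL.
- 4 r row(s) had no l match → kept, l columns NULL.
After projecting and ordering:
l.subject | r.student
Bio | NULL
CS | Bob
Law | NULL
NULL | Alice
NULL | Ivan
NULL | Nora
NULL | Zane

(Bio, NULL); (CS, Bob); (Law, NULL); (NULL, Alice); (NULL, Ivan); (NULL, Nora); (NULL, Zane)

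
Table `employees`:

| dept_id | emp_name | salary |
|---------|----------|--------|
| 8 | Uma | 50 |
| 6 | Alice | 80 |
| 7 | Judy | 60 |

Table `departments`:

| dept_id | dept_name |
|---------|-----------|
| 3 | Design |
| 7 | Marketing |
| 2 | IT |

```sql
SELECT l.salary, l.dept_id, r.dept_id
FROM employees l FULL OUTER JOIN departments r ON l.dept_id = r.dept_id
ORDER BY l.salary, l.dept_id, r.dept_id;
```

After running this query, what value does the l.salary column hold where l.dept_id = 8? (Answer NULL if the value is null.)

FULL OUTER JOIN keeps every row from both sides; unmatched rows get NULL for the other side's columns.
Matching on l.dept_id = r.dept_id.
- dept_id=8: no r row matches, row kept with r columns NULL.
- dept_id=6: no r row matches, row kept with r columns NULL.
- dept_id=7: 1 matching r row(s), so 1 row(s) emitted.
- plus 2 unmatched r row(s), each kept with NULL l columns.

50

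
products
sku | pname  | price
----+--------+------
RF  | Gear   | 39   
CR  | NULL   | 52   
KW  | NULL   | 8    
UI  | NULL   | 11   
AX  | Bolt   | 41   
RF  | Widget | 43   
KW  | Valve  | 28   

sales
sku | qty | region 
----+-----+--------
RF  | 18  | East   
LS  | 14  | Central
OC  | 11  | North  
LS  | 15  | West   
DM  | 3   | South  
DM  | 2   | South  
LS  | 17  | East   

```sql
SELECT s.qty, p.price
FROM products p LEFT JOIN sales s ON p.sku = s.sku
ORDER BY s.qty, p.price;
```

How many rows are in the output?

7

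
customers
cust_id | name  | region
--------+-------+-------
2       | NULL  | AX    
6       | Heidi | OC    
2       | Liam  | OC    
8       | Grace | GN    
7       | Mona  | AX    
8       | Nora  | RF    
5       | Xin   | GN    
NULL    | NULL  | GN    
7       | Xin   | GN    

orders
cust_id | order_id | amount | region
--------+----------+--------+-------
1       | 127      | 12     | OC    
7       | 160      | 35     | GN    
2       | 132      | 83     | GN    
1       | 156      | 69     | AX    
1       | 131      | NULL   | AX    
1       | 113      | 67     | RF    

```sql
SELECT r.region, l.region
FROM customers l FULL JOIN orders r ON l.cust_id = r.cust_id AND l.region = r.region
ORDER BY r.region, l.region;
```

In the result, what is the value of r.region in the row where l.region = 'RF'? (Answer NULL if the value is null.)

NULL

FULL OUTER JOIN keeps every row from both sides; unmatched rows get NULL for the other side's columns.
Matching on l.cust_id = r.cust_id AND l.region = r.region. A NULL in a compared column never satisfies the condition.
- cust_id=2, region=AX: no r row matches, row kept with r columns NULL.
- cust_id=6, region=OC: no r row matches, row kept with r columns NULL.
- cust_id=2, region=OC: no r row matches, row kept with r columns NULL.
- cust_id=8, region=GN: no r row matches, row kept with r columns NULL.
- cust_id=7, region=AX: no r row matches, row kept with r columns NULL.
- cust_id=8, region=RF: no r row matches, row kept with r columns NULL.
- cust_id=5, region=GN: no r row matches, row kept with r columns NULL.
- cust_id=NULL, region=GN: no r row matches, row kept with r columns NULL.
- cust_id=7, region=GN: 1 matching r row(s), so 1 row(s) emitted.
- 5 r row(s) had no l match → kept, l columns NULL.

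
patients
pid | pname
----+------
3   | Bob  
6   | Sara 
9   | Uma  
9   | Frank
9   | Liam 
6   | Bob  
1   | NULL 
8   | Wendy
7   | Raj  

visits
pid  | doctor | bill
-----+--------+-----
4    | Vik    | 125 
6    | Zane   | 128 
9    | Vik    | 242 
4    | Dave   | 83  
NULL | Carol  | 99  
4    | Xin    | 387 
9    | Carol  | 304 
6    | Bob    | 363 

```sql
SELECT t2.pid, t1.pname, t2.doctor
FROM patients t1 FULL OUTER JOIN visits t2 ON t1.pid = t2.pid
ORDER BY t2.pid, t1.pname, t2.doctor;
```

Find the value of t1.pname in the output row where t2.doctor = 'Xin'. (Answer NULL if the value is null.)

NULL

FULL OUTER JOIN keeps every row from both sides; unmatched rows get NULL for the other side's columns.
Matching on t1.pid = t2.pid. A NULL in a compared column never satisfies the condition.
Matched pairs: 10; unmatched t1 rows kept: 4; unmatched t2 rows kept: 4.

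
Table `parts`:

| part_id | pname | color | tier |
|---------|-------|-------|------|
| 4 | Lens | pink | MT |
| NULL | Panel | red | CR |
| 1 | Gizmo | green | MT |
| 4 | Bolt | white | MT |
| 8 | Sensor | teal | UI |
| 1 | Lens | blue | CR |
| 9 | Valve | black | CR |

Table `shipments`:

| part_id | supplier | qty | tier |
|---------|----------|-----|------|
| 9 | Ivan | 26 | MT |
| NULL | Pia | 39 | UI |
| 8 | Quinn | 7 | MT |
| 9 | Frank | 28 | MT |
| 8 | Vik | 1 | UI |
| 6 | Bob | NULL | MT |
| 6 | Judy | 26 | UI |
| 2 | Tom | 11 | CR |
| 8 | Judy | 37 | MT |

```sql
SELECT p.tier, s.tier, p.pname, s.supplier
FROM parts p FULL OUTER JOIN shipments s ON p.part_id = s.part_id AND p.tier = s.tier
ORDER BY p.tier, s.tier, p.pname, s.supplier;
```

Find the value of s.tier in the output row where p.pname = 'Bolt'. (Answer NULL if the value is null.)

NULL

FULL OUTER JOIN keeps every row from both sides; unmatched rows get NULL for the other side's columns.
Matching on p.part_id = s.part_id AND p.tier = s.tier. A NULL in a compared column never satisfies the condition.
Matched pairs: 1; unmatched p rows kept: 6; unmatched s rows kept: 8.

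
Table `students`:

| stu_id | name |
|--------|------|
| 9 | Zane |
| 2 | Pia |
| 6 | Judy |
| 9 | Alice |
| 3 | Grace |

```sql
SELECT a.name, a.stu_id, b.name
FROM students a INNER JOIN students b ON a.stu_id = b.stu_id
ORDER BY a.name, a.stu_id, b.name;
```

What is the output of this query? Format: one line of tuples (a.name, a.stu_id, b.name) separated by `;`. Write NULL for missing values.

(Alice, 9, Alice); (Alice, 9, Zane); (Grace, 3, Grace); (Judy, 6, Judy); (Pia, 2, Pia); (Zane, 9, Alice); (Zane, 9, Zane)

INNER JOIN keeps only pairs where the ON condition holds.
Matching on a.stu_id = b.stu_id.
Matched pairs: 7.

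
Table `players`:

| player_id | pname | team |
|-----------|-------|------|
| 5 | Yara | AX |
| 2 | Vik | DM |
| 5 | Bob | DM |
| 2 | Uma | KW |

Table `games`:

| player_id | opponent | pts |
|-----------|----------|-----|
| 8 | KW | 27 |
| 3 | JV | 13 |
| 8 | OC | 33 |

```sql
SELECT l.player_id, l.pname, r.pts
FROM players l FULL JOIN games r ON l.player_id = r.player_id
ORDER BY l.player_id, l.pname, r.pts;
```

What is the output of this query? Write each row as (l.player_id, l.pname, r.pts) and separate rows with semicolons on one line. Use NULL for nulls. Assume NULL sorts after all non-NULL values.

(2, Uma, NULL); (2, Vik, NULL); (5, Bob, NULL); (5, Yara, NULL); (NULL, NULL, 13); (NULL, NULL, 27); (NULL, NULL, 33)

FULL OUTER JOIN keeps every row from both sides; unmatched rows get NULL for the other side's columns.
Matching on l.player_id = r.player_id.
Matched pairs: 0; unmatched l rows kept: 4; unmatched r rows kept: 3.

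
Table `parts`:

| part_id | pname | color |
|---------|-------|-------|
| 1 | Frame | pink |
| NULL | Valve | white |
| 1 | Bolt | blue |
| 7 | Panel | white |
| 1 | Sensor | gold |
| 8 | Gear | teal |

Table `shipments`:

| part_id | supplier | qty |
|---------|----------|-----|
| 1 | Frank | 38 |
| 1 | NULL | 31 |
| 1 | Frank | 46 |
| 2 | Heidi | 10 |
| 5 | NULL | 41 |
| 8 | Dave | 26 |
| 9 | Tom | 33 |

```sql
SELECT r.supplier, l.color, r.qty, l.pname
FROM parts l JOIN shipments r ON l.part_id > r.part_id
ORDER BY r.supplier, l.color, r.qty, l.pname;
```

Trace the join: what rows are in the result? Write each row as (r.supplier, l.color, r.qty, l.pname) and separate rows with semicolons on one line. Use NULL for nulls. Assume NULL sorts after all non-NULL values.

INNER JOIN keeps only pairs where the ON condition holds.
Matching on l.part_id > r.part_id. A NULL in a compared column never satisfies the condition.
- l[0] part_id=1 → no match; dropped.
- l[1] part_id=NULL → no match; dropped.
- l[2] part_id=1 → no match; dropped.
- l[3] part_id=7 → 5 match(es) in r → 5 row(s).
- l[4] part_id=1 → no match; dropped.
- l[5] part_id=8 → 5 match(es) in r → 5 row(s).
After projecting and ordering:
r.supplier | l.color | r.qty | l.pname
Frank | teal | 38 | Gear
Frank | teal | 46 | Gear
Frank | white | 38 | Panel
Frank | white | 46 | Panel
Heidi | teal | 10 | Gear
Heidi | white | 10 | Panel
NULL | teal | 31 | Gear
NULL | teal | 41 | Gear
NULL | white | 31 | Panel
NULL | white | 41 | Panel

(Frank, teal, 38, Gear); (Frank, teal, 46, Gear); (Frank, white, 38, Panel); (Frank, white, 46, Panel); (Heidi, teal, 10, Gear); (Heidi, white, 10, Panel); (NULL, teal, 31, Gear); (NULL, teal, 41, Gear); (NULL, white, 31, Panel); (NULL, white, 41, Panel)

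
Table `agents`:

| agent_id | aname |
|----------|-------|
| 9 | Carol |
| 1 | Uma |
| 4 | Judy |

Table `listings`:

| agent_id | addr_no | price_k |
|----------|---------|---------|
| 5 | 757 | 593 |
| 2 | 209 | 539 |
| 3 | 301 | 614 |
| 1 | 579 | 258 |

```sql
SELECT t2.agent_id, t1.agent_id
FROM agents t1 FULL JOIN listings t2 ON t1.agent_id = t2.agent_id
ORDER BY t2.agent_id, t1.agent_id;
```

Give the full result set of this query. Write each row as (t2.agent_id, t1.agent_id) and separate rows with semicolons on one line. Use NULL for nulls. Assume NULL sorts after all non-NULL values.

FULL OUTER JOIN keeps every row from both sides; unmatched rows get NULL for the other side's columns.
Matching on t1.agent_id = t2.agent_id.
- t1[0] agent_id=9 → no match; kept with NULLs on the t2 side.
- t1[1] agent_id=1 → 1 match(es) in t2 → 1 row(s).
- t1[2] agent_id=4 → no match; kept with NULLs on the t2 side.
- 3 t2 row(s) had no t1 match → kept, t1 columns NULL.
After projecting and ordering:
t2.agent_id | t1.agent_id
1 | 1
2 | NULL
3 | NULL
5 | NULL
NULL | 4
NULL | 9

(1, 1); (2, NULL); (3, NULL); (5, NULL); (NULL, 4); (NULL, 9)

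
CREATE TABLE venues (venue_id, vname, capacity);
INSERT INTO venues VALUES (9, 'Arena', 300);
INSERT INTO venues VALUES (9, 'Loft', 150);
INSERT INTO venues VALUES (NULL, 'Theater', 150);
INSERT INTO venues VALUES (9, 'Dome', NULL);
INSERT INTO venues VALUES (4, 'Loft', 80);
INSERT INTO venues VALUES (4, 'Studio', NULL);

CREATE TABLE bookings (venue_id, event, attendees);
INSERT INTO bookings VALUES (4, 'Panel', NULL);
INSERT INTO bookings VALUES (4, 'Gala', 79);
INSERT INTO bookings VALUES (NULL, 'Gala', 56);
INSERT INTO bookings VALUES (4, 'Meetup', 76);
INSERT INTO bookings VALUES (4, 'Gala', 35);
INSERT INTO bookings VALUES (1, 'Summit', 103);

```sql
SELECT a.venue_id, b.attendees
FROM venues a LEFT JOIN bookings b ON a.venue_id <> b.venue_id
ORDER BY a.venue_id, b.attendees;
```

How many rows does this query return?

18

LEFT JOIN keeps every row from `venues`; unmatched rows get NULL for `bookings`'s columns.
Matching on a.venue_id <> b.venue_id. A NULL in a compared column never satisfies the condition.
Matched pairs: 17; unmatched a rows kept: 1.
Total: 17 matched + 1 padded = 18 rows.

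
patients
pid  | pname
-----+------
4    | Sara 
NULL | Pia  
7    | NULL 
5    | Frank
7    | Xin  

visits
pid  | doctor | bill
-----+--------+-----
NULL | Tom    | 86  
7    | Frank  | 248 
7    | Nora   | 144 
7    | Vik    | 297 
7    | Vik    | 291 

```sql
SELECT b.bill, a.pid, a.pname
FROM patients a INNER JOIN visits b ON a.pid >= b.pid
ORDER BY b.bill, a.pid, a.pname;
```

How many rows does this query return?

8

INNER JOIN keeps only pairs where the ON condition holds.
Matching on a.pid >= b.pid. A NULL in a compared column never satisfies the condition.
- a (pid=4) has no partner → excluded.
- a (pid=NULL) has no partner → excluded.
- a (pid=7) pairs with 4 row(s) of b.
- a (pid=5) has no partner → excluded.
- a (pid=7) pairs with 4 row(s) of b.
Total: 8 rows.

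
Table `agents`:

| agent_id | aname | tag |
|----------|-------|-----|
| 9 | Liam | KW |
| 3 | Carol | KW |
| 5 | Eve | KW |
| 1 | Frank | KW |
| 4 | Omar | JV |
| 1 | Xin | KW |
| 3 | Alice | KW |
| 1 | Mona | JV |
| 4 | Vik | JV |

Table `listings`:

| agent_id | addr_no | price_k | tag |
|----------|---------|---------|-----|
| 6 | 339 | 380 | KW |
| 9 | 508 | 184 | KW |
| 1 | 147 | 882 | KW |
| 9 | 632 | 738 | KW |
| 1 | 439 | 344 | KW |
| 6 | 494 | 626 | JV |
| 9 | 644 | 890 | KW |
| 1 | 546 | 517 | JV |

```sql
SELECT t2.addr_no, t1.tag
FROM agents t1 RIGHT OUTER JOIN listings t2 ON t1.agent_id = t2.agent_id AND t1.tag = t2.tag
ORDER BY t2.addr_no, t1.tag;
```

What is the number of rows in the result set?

10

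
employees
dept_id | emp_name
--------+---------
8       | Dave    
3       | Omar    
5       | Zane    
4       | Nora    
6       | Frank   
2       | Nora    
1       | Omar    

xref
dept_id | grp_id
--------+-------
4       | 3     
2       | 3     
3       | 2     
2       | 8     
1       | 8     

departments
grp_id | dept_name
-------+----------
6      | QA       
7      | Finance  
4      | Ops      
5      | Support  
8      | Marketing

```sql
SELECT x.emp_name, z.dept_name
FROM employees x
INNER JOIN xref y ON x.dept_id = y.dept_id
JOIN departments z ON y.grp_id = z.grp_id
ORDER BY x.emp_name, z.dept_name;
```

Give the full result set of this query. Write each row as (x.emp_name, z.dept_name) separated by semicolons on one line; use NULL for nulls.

Joins associate left-to-right: employees INNER JOIN xref on dept_id gives 5 intermediate row(s).
Then INNER JOIN `departments z` on grp_id: keep only rows whose y.grp_id appears in z.

(Nora, Marketing); (Omar, Marketing)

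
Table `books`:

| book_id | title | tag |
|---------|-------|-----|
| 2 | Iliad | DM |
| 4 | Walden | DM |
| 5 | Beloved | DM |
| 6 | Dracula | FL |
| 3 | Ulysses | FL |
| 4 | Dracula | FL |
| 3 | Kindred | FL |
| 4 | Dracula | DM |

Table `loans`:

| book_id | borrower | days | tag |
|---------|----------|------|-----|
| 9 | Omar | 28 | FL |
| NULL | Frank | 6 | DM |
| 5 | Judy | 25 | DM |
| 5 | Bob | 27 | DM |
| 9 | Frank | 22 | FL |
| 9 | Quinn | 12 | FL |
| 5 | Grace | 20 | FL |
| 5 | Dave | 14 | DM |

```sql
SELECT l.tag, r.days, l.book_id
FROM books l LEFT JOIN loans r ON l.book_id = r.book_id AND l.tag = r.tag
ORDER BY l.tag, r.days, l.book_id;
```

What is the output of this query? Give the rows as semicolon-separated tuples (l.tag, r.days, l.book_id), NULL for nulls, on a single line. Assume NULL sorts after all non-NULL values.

LEFT JOIN keeps every row from `books`; unmatched rows get NULL for `loans`'s columns.
Matching on l.book_id = r.book_id AND l.tag = r.tag. A NULL in a compared column never satisfies the condition.
Matched pairs: 3; unmatched l rows kept: 7.

(DM, 14, 5); (DM, 25, 5); (DM, 27, 5); (DM, NULL, 2); (DM, NULL, 4); (DM, NULL, 4); (FL, NULL, 3); (FL, NULL, 3); (FL, NULL, 4); (FL, NULL, 6)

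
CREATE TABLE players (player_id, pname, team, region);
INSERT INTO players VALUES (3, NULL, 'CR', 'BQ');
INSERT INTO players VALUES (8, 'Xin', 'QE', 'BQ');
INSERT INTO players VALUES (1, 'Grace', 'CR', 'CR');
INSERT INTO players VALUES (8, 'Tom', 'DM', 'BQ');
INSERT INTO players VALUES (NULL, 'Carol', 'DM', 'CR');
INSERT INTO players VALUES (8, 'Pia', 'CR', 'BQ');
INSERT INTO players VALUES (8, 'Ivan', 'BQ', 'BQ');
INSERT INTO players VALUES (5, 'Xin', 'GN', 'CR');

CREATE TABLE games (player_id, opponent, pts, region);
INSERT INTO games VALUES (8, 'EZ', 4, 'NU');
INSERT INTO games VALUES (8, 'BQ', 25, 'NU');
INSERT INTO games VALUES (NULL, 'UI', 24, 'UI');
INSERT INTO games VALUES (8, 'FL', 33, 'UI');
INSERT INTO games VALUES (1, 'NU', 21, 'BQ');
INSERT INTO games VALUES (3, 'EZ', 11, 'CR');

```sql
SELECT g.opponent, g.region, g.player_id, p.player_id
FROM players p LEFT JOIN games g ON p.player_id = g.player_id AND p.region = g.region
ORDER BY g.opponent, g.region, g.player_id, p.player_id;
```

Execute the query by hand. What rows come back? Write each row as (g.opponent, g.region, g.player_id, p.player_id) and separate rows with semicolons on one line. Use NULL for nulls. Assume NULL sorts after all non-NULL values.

LEFT JOIN keeps every row from `players`; unmatched rows get NULL for `games`'s columns.
Matching on p.player_id = g.player_id AND p.region = g.region. A NULL in a compared column never satisfies the condition.
- p row (player_id=3, region=BQ): no match → kept, g columns NULL.
- p row (player_id=8, region=BQ): no match → kept, g columns NULL.
- p row (player_id=1, region=CR): no match → kept, g columns NULL.
- p row (player_id=8, region=BQ): no match → kept, g columns NULL.
- p row (player_id=NULL, region=CR): no match → kept, g columns NULL.
- p row (player_id=8, region=BQ): no match → kept, g columns NULL.
- p row (player_id=8, region=BQ): no match → kept, g columns NULL.
- p row (player_id=5, region=CR): no match → kept, g columns NULL.
After projecting and ordering:
g.opponent | g.region | g.player_id | p.player_id
NULL | NULL | NULL | 1
NULL | NULL | NULL | 3
NULL | NULL | NULL | 5
NULL | NULL | NULL | 8
NULL | NULL | NULL | 8
NULL | NULL | NULL | 8
NULL | NULL | NULL | 8
NULL | NULL | NULL | NULL

(NULL, NULL, NULL, 1); (NULL, NULL, NULL, 3); (NULL, NULL, NULL, 5); (NULL, NULL, NULL, 8); (NULL, NULL, NULL, 8); (NULL, NULL, NULL, 8); (NULL, NULL, NULL, 8); (NULL, NULL, NULL, NULL)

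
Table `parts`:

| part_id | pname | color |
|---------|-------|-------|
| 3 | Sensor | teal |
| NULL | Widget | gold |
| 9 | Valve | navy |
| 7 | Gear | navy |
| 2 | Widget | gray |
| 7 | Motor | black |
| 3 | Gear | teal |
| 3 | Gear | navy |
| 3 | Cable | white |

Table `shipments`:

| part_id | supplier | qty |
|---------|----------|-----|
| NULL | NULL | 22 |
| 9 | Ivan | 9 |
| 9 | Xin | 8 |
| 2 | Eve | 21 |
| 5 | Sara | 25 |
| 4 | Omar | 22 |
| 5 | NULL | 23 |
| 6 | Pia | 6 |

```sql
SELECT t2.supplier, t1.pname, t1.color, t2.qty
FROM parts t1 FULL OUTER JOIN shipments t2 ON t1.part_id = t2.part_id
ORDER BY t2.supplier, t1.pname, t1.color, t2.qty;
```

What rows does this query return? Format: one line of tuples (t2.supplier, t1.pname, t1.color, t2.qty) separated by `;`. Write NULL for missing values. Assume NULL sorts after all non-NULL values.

FULL OUTER JOIN keeps every row from both sides; unmatched rows get NULL for the other side's columns.
Matching on t1.part_id = t2.part_id. A NULL in a compared column never satisfies the condition.
- t1[0] part_id=3 → no match; kept with NULLs on the t2 side.
- t1[1] part_id=NULL → no match; kept with NULLs on the t2 side.
- t1[2] part_id=9 → 2 match(es) in t2 → 2 row(s).
- t1[3] part_id=7 → no match; kept with NULLs on the t2 side.
- t1[4] part_id=2 → 1 match(es) in t2 → 1 row(s).
- t1[5] part_id=7 → no match; kept with NULLs on the t2 side.
- t1[6] part_id=3 → no match; kept with NULLs on the t2 side.
- t1[7] part_id=3 → no match; kept with NULLs on the t2 side.
- t1[8] part_id=3 → no match; kept with NULLs on the t2 side.
- 5 t2 row(s) had no t1 match → kept, t1 columns NULL.

(Eve, Widget, gray, 21); (Ivan, Valve, navy, 9); (Omar, NULL, NULL, 22); (Pia, NULL, NULL, 6); (Sara, NULL, NULL, 25); (Xin, Valve, navy, 8); (NULL, Cable, white, NULL); (NULL, Gear, navy, NULL); (NULL, Gear, navy, NULL); (NULL, Gear, teal, NULL); (NULL, Motor, black, NULL); (NULL, Sensor, teal, NULL); (NULL, Widget, gold, NULL); (NULL, NULL, NULL, 22); (NULL, NULL, NULL, 23)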